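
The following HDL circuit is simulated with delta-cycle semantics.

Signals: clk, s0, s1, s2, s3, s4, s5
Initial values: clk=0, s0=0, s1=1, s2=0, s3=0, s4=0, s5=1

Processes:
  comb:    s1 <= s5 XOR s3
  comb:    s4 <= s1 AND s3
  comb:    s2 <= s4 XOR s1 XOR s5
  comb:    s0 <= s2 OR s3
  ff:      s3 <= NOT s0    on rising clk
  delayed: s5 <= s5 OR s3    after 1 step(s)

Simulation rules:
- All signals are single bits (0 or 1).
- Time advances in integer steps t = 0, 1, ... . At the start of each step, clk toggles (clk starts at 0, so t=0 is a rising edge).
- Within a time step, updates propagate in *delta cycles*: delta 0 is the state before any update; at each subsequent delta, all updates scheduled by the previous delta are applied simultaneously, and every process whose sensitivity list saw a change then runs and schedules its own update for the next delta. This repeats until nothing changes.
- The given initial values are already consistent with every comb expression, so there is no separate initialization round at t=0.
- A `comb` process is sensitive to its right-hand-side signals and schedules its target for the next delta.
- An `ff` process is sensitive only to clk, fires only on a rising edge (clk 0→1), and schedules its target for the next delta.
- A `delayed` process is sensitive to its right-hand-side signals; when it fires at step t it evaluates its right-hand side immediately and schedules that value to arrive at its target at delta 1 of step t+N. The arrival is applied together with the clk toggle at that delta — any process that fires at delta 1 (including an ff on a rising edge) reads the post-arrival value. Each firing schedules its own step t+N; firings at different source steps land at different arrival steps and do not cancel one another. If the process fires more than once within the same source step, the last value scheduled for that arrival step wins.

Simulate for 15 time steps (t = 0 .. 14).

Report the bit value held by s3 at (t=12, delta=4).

1

[bits: s5,s2,s3,s4,s0,s1,clk]
t=0: Δ0=1000010 Δ1=1000011 Δ2=1010011 Δ3=1011101 Δ4=1010101 Δ5=1110101 | 5Δ
t=1: Δ0=1110101 Δ1=1110100 | 1Δ
t=2: Δ0=1110100 Δ1=1110101 Δ2=1100101 Δ3=1100111 Δ4=1000111 Δ5=1000011 | 5Δ
t=3: Δ0=1000011 Δ1=1000010 | 1Δ
t=4: Δ0=1000010 Δ1=1000011 Δ2=1010011 Δ3=1011101 Δ4=1010101 Δ5=1110101 | 5Δ
t=5: Δ0=1110101 Δ1=1110100 | 1Δ
t=6: Δ0=1110100 Δ1=1110101 Δ2=1100101 Δ3=1100111 Δ4=1000111 Δ5=1000011 | 5Δ
t=7: Δ0=1000011 Δ1=1000010 | 1Δ
t=8: Δ0=1000010 Δ1=1000011 Δ2=1010011 Δ3=1011101 Δ4=1010101 Δ5=1110101 | 5Δ
t=9: Δ0=1110101 Δ1=1110100 | 1Δ
t=10: Δ0=1110100 Δ1=1110101 Δ2=1100101 Δ3=1100111 Δ4=1000111 Δ5=1000011 | 5Δ
t=11: Δ0=1000011 Δ1=1000010 | 1Δ
t=12: Δ0=1000010 Δ1=1000011 Δ2=1010011 Δ3=1011101 Δ4=1010101 Δ5=1110101 | 5Δ
t=13: Δ0=1110101 Δ1=1110100 | 1Δ
t=14: Δ0=1110100 Δ1=1110101 Δ2=1100101 Δ3=1100111 Δ4=1000111 Δ5=1000011 | 5Δ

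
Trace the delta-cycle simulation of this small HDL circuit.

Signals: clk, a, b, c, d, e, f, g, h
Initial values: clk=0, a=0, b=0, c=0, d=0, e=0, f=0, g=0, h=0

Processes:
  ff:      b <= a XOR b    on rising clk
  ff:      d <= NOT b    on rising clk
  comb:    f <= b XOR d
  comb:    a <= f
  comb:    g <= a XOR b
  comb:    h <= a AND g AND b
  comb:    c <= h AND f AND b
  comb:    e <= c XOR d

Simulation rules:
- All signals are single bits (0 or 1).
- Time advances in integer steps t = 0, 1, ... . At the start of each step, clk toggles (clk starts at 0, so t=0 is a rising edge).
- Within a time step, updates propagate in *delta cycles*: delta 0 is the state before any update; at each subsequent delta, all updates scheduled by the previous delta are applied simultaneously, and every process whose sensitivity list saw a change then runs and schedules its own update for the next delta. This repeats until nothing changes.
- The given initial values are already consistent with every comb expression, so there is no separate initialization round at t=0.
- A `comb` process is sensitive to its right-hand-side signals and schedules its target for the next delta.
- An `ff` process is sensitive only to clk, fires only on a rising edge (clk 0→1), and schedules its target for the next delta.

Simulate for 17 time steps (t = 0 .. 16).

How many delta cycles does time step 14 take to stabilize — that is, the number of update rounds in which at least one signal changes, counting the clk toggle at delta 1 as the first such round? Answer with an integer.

5

[bits: f,b,a,c,clk,d,e,h,g]
t=0: Δ0=000000000 Δ1=000010000 Δ2=000011000 Δ3=100011100 Δ4=101011100 Δ5=101011101 | 5Δ
t=1: Δ0=101011101 Δ1=101001101 | 1Δ
t=2: Δ0=101001101 Δ1=101011101 Δ2=111011101 Δ3=011011110 Δ4=010011100 Δ5=010011101 | 5Δ
t=3: Δ0=010011101 Δ1=010001101 | 1Δ
t=4: Δ0=010001101 Δ1=010011101 Δ2=010010101 Δ3=110010001 Δ4=111010001 Δ5=111010010 Δ6=111110000 Δ7=111010100 Δ8=111010000 | 8Δ
t=5: Δ0=111010000 Δ1=111000000 | 1Δ
t=6: Δ0=111000000 Δ1=111010000 Δ2=101010000 Δ3=001010001 Δ4=000010001 Δ5=000010000 | 5Δ
t=7: Δ0=000010000 Δ1=000000000 | 1Δ
t=8: Δ0=000000000 Δ1=000010000 Δ2=000011000 Δ3=100011100 Δ4=101011100 Δ5=101011101 | 5Δ
t=9: Δ0=101011101 Δ1=101001101 | 1Δ
t=10: Δ0=101001101 Δ1=101011101 Δ2=111011101 Δ3=011011110 Δ4=010011100 Δ5=010011101 | 5Δ
t=11: Δ0=010011101 Δ1=010001101 | 1Δ
t=12: Δ0=010001101 Δ1=010011101 Δ2=010010101 Δ3=110010001 Δ4=111010001 Δ5=111010010 Δ6=111110000 Δ7=111010100 Δ8=111010000 | 8Δ
t=13: Δ0=111010000 Δ1=111000000 | 1Δ
t=14: Δ0=111000000 Δ1=111010000 Δ2=101010000 Δ3=001010001 Δ4=000010001 Δ5=000010000 | 5Δ
t=15: Δ0=000010000 Δ1=000000000 | 1Δ
t=16: Δ0=000000000 Δ1=000010000 Δ2=000011000 Δ3=100011100 Δ4=101011100 Δ5=101011101 | 5Δ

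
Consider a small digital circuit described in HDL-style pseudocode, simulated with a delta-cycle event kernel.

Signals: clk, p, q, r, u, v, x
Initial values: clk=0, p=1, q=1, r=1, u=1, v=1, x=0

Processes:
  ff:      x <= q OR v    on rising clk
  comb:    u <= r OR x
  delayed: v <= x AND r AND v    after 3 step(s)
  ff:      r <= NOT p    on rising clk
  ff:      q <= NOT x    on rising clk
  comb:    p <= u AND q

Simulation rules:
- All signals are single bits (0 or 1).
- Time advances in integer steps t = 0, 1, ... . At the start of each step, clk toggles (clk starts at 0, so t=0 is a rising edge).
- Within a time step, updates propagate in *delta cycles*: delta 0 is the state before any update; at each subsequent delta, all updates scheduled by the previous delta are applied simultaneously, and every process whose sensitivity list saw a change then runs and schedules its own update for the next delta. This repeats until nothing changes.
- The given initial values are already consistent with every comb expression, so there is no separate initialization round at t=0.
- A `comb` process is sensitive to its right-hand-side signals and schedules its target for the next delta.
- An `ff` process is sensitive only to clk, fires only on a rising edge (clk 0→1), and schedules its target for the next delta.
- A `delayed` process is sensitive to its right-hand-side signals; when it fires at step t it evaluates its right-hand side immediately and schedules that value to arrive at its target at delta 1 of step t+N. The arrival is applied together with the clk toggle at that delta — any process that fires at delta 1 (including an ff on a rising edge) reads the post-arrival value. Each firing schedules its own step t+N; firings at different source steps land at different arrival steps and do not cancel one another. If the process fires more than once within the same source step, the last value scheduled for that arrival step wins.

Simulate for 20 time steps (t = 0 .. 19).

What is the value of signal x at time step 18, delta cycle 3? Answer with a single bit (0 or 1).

1

[bits: clk,v,u,r,p,x,q]
t=0: Δ0=0111101 Δ1=1111101 Δ2=1110111 | 2Δ
t=1: Δ0=1110111 Δ1=0110111 | 1Δ
t=2: Δ0=0110111 Δ1=1110111 Δ2=1110110 Δ3=1110010 | 3Δ
t=3: Δ0=1110010 Δ1=0010010 | 1Δ
t=4: Δ0=0010010 Δ1=1010010 Δ2=1011000 | 2Δ
t=5: Δ0=1011000 Δ1=0011000 | 1Δ
t=6: Δ0=0011000 Δ1=1011000 Δ2=1011001 Δ3=1011101 | 3Δ
t=7: Δ0=1011101 Δ1=0011101 | 1Δ
t=8: Δ0=0011101 Δ1=1011101 Δ2=1010111 | 2Δ
t=9: Δ0=1010111 Δ1=0010111 | 1Δ
t=10: Δ0=0010111 Δ1=1010111 Δ2=1010110 Δ3=1010010 | 3Δ
t=11: Δ0=1010010 Δ1=0010010 | 1Δ
t=12: Δ0=0010010 Δ1=1010010 Δ2=1011000 | 2Δ
t=13: Δ0=1011000 Δ1=0011000 | 1Δ
t=14: Δ0=0011000 Δ1=1011000 Δ2=1011001 Δ3=1011101 | 3Δ
t=15: Δ0=1011101 Δ1=0011101 | 1Δ
t=16: Δ0=0011101 Δ1=1011101 Δ2=1010111 | 2Δ
t=17: Δ0=1010111 Δ1=0010111 | 1Δ
t=18: Δ0=0010111 Δ1=1010111 Δ2=1010110 Δ3=1010010 | 3Δ
t=19: Δ0=1010010 Δ1=0010010 | 1Δ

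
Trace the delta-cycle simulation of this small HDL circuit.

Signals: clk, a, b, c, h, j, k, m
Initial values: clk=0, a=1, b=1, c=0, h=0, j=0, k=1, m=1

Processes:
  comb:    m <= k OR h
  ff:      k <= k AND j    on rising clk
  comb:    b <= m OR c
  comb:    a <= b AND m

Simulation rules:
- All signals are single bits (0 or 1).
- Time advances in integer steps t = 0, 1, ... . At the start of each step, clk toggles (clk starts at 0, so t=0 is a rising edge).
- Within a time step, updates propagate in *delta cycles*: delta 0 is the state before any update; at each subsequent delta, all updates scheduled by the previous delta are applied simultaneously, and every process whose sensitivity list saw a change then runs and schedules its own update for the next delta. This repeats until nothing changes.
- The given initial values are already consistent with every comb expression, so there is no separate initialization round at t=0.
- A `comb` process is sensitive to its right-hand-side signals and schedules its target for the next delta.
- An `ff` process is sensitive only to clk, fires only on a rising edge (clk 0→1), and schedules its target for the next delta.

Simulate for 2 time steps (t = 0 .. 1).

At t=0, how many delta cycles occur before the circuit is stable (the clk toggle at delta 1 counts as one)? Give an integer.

[bits: c,a,k,j,m,b,h,clk]
t=0: Δ0=01101100 Δ1=01101101 Δ2=01001101 Δ3=01000101 Δ4=00000001 | 4Δ
t=1: Δ0=00000001 Δ1=00000000 | 1Δ

4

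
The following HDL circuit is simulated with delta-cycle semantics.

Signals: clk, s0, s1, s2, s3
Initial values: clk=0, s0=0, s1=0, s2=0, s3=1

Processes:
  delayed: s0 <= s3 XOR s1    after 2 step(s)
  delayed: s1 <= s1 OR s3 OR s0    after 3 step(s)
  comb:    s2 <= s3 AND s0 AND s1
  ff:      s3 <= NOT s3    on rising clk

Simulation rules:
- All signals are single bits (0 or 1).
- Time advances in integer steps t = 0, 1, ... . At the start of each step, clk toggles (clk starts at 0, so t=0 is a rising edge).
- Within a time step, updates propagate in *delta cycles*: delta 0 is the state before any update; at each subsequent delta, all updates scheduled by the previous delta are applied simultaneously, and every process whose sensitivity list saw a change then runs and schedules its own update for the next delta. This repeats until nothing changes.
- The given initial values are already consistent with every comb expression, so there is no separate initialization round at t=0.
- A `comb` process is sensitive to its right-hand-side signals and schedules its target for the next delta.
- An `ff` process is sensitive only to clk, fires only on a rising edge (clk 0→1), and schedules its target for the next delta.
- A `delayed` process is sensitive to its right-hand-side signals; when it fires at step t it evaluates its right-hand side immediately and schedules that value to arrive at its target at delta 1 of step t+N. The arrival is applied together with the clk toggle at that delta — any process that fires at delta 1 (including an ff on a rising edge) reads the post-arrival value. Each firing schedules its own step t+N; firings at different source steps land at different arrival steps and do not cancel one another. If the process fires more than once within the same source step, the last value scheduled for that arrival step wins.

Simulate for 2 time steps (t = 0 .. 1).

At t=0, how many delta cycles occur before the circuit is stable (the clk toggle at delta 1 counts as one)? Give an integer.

2

t=0 Δ0: clk=0 s3=1 s0=0 s2=0 s1=0
  Δ1: clk:0→1
  Δ2: s3:1→0
  (2Δ to stable)
t=1 Δ0: clk=1 s3=0 s0=0 s2=0 s1=0
  Δ1: clk:1→0
  (1Δ to stable)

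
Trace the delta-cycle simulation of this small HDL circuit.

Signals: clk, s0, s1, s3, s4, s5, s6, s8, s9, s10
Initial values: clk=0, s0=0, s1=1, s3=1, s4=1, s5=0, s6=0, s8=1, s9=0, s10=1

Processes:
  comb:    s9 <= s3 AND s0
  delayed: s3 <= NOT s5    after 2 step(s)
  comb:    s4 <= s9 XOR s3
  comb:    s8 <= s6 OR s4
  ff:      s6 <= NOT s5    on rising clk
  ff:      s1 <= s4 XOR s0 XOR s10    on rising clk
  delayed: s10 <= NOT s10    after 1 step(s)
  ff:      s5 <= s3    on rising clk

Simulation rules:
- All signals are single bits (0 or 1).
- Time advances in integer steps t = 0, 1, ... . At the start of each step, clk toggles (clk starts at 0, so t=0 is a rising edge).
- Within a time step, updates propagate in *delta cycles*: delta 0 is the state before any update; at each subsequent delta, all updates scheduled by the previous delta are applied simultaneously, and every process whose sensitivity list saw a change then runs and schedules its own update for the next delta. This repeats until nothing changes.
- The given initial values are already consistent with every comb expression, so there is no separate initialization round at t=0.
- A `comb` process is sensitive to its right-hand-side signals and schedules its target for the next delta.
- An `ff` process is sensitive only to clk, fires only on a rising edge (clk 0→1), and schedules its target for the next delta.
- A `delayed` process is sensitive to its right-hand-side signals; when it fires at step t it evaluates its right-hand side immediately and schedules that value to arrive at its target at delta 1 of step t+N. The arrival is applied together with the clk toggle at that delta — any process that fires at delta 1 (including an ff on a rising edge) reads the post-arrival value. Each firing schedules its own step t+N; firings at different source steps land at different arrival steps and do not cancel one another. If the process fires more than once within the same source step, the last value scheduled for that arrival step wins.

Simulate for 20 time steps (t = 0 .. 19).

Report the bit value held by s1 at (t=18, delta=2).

0

t0.Δ0 s10=1 s3=1 s0=0 clk=0 s1=1 s8=1 s4=1 s6=0 s5=0 s9=0
t0.Δ1 s10=1 s3=1 s0=0 clk=1 s1=1 s8=1 s4=1 s6=0 s5=0 s9=0
t0.Δ2 s10=1 s3=1 s0=0 clk=1 s1=0 s8=1 s4=1 s6=1 s5=1 s9=0
t1.Δ0 s10=1 s3=1 s0=0 clk=1 s1=0 s8=1 s4=1 s6=1 s5=1 s9=0
t1.Δ1 s10=1 s3=1 s0=0 clk=0 s1=0 s8=1 s4=1 s6=1 s5=1 s9=0
t2.Δ0 s10=1 s3=1 s0=0 clk=0 s1=0 s8=1 s4=1 s6=1 s5=1 s9=0
t2.Δ1 s10=1 s3=0 s0=0 clk=1 s1=0 s8=1 s4=1 s6=1 s5=1 s9=0
t2.Δ2 s10=1 s3=0 s0=0 clk=1 s1=0 s8=1 s4=0 s6=0 s5=0 s9=0
t2.Δ3 s10=1 s3=0 s0=0 clk=1 s1=0 s8=0 s4=0 s6=0 s5=0 s9=0
t3.Δ0 s10=1 s3=0 s0=0 clk=1 s1=0 s8=0 s4=0 s6=0 s5=0 s9=0
t3.Δ1 s10=1 s3=0 s0=0 clk=0 s1=0 s8=0 s4=0 s6=0 s5=0 s9=0
t4.Δ0 s10=1 s3=0 s0=0 clk=0 s1=0 s8=0 s4=0 s6=0 s5=0 s9=0
t4.Δ1 s10=1 s3=1 s0=0 clk=1 s1=0 s8=0 s4=0 s6=0 s5=0 s9=0
t4.Δ2 s10=1 s3=1 s0=0 clk=1 s1=1 s8=0 s4=1 s6=1 s5=1 s9=0
t4.Δ3 s10=1 s3=1 s0=0 clk=1 s1=1 s8=1 s4=1 s6=1 s5=1 s9=0
t5.Δ0 s10=1 s3=1 s0=0 clk=1 s1=1 s8=1 s4=1 s6=1 s5=1 s9=0
t5.Δ1 s10=1 s3=1 s0=0 clk=0 s1=1 s8=1 s4=1 s6=1 s5=1 s9=0
t6.Δ0 s10=1 s3=1 s0=0 clk=0 s1=1 s8=1 s4=1 s6=1 s5=1 s9=0
t6.Δ1 s10=1 s3=0 s0=0 clk=1 s1=1 s8=1 s4=1 s6=1 s5=1 s9=0
t6.Δ2 s10=1 s3=0 s0=0 clk=1 s1=0 s8=1 s4=0 s6=0 s5=0 s9=0
t6.Δ3 s10=1 s3=0 s0=0 clk=1 s1=0 s8=0 s4=0 s6=0 s5=0 s9=0
t7.Δ0 s10=1 s3=0 s0=0 clk=1 s1=0 s8=0 s4=0 s6=0 s5=0 s9=0
t7.Δ1 s10=1 s3=0 s0=0 clk=0 s1=0 s8=0 s4=0 s6=0 s5=0 s9=0
t8.Δ0 s10=1 s3=0 s0=0 clk=0 s1=0 s8=0 s4=0 s6=0 s5=0 s9=0
t8.Δ1 s10=1 s3=1 s0=0 clk=1 s1=0 s8=0 s4=0 s6=0 s5=0 s9=0
t8.Δ2 s10=1 s3=1 s0=0 clk=1 s1=1 s8=0 s4=1 s6=1 s5=1 s9=0
t8.Δ3 s10=1 s3=1 s0=0 clk=1 s1=1 s8=1 s4=1 s6=1 s5=1 s9=0
t9.Δ0 s10=1 s3=1 s0=0 clk=1 s1=1 s8=1 s4=1 s6=1 s5=1 s9=0
t9.Δ1 s10=1 s3=1 s0=0 clk=0 s1=1 s8=1 s4=1 s6=1 s5=1 s9=0
t10.Δ0 s10=1 s3=1 s0=0 clk=0 s1=1 s8=1 s4=1 s6=1 s5=1 s9=0
t10.Δ1 s10=1 s3=0 s0=0 clk=1 s1=1 s8=1 s4=1 s6=1 s5=1 s9=0
t10.Δ2 s10=1 s3=0 s0=0 clk=1 s1=0 s8=1 s4=0 s6=0 s5=0 s9=0
t10.Δ3 s10=1 s3=0 s0=0 clk=1 s1=0 s8=0 s4=0 s6=0 s5=0 s9=0
t11.Δ0 s10=1 s3=0 s0=0 clk=1 s1=0 s8=0 s4=0 s6=0 s5=0 s9=0
t11.Δ1 s10=1 s3=0 s0=0 clk=0 s1=0 s8=0 s4=0 s6=0 s5=0 s9=0
t12.Δ0 s10=1 s3=0 s0=0 clk=0 s1=0 s8=0 s4=0 s6=0 s5=0 s9=0
t12.Δ1 s10=1 s3=1 s0=0 clk=1 s1=0 s8=0 s4=0 s6=0 s5=0 s9=0
t12.Δ2 s10=1 s3=1 s0=0 clk=1 s1=1 s8=0 s4=1 s6=1 s5=1 s9=0
t12.Δ3 s10=1 s3=1 s0=0 clk=1 s1=1 s8=1 s4=1 s6=1 s5=1 s9=0
t13.Δ0 s10=1 s3=1 s0=0 clk=1 s1=1 s8=1 s4=1 s6=1 s5=1 s9=0
t13.Δ1 s10=1 s3=1 s0=0 clk=0 s1=1 s8=1 s4=1 s6=1 s5=1 s9=0
t14.Δ0 s10=1 s3=1 s0=0 clk=0 s1=1 s8=1 s4=1 s6=1 s5=1 s9=0
t14.Δ1 s10=1 s3=0 s0=0 clk=1 s1=1 s8=1 s4=1 s6=1 s5=1 s9=0
t14.Δ2 s10=1 s3=0 s0=0 clk=1 s1=0 s8=1 s4=0 s6=0 s5=0 s9=0
t14.Δ3 s10=1 s3=0 s0=0 clk=1 s1=0 s8=0 s4=0 s6=0 s5=0 s9=0
t15.Δ0 s10=1 s3=0 s0=0 clk=1 s1=0 s8=0 s4=0 s6=0 s5=0 s9=0
t15.Δ1 s10=1 s3=0 s0=0 clk=0 s1=0 s8=0 s4=0 s6=0 s5=0 s9=0
t16.Δ0 s10=1 s3=0 s0=0 clk=0 s1=0 s8=0 s4=0 s6=0 s5=0 s9=0
t16.Δ1 s10=1 s3=1 s0=0 clk=1 s1=0 s8=0 s4=0 s6=0 s5=0 s9=0
t16.Δ2 s10=1 s3=1 s0=0 clk=1 s1=1 s8=0 s4=1 s6=1 s5=1 s9=0
t16.Δ3 s10=1 s3=1 s0=0 clk=1 s1=1 s8=1 s4=1 s6=1 s5=1 s9=0
t17.Δ0 s10=1 s3=1 s0=0 clk=1 s1=1 s8=1 s4=1 s6=1 s5=1 s9=0
t17.Δ1 s10=1 s3=1 s0=0 clk=0 s1=1 s8=1 s4=1 s6=1 s5=1 s9=0
t18.Δ0 s10=1 s3=1 s0=0 clk=0 s1=1 s8=1 s4=1 s6=1 s5=1 s9=0
t18.Δ1 s10=1 s3=0 s0=0 clk=1 s1=1 s8=1 s4=1 s6=1 s5=1 s9=0
t18.Δ2 s10=1 s3=0 s0=0 clk=1 s1=0 s8=1 s4=0 s6=0 s5=0 s9=0
t18.Δ3 s10=1 s3=0 s0=0 clk=1 s1=0 s8=0 s4=0 s6=0 s5=0 s9=0
t19.Δ0 s10=1 s3=0 s0=0 clk=1 s1=0 s8=0 s4=0 s6=0 s5=0 s9=0
t19.Δ1 s10=1 s3=0 s0=0 clk=0 s1=0 s8=0 s4=0 s6=0 s5=0 s9=0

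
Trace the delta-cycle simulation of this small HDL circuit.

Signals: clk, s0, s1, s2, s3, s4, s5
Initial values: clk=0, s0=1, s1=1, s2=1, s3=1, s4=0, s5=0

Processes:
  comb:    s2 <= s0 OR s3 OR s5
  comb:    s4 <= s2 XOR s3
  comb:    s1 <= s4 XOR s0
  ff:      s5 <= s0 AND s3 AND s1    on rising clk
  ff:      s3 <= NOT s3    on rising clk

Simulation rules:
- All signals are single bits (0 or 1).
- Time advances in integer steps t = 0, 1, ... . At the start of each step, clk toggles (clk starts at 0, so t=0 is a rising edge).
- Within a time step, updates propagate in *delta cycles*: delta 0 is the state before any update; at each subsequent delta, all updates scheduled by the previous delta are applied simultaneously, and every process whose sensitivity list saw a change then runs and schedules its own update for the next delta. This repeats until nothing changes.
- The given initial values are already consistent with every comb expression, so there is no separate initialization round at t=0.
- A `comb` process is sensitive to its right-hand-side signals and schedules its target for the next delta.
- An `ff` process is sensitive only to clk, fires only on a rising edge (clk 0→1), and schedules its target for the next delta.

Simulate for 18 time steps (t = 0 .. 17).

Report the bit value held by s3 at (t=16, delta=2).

t=0 Δ0: s2=1 s5=0 s4=0 s1=1 s3=1 s0=1 clk=0
  Δ1: clk:0→1
  Δ2: s5:0→1, s3:1→0
  Δ3: s4:0→1
  Δ4: s1:1→0
  (4Δ to stable)
t=1 Δ0: s2=1 s5=1 s4=1 s1=0 s3=0 s0=1 clk=1
  Δ1: clk:1→0
  (1Δ to stable)
t=2 Δ0: s2=1 s5=1 s4=1 s1=0 s3=0 s0=1 clk=0
  Δ1: clk:0→1
  Δ2: s5:1→0, s3:0→1
  Δ3: s4:1→0
  Δ4: s1:0→1
  (4Δ to stable)
t=3 Δ0: s2=1 s5=0 s4=0 s1=1 s3=1 s0=1 clk=1
  Δ1: clk:1→0
  (1Δ to stable)
t=4 Δ0: s2=1 s5=0 s4=0 s1=1 s3=1 s0=1 clk=0
  Δ1: clk:0→1
  Δ2: s5:0→1, s3:1→0
  Δ3: s4:0→1
  Δ4: s1:1→0
  (4Δ to stable)
t=5 Δ0: s2=1 s5=1 s4=1 s1=0 s3=0 s0=1 clk=1
  Δ1: clk:1→0
  (1Δ to stable)
t=6 Δ0: s2=1 s5=1 s4=1 s1=0 s3=0 s0=1 clk=0
  Δ1: clk:0→1
  Δ2: s5:1→0, s3:0→1
  Δ3: s4:1→0
  Δ4: s1:0→1
  (4Δ to stable)
t=7 Δ0: s2=1 s5=0 s4=0 s1=1 s3=1 s0=1 clk=1
  Δ1: clk:1→0
  (1Δ to stable)
t=8 Δ0: s2=1 s5=0 s4=0 s1=1 s3=1 s0=1 clk=0
  Δ1: clk:0→1
  Δ2: s5:0→1, s3:1→0
  Δ3: s4:0→1
  Δ4: s1:1→0
  (4Δ to stable)
t=9 Δ0: s2=1 s5=1 s4=1 s1=0 s3=0 s0=1 clk=1
  Δ1: clk:1→0
  (1Δ to stable)
t=10 Δ0: s2=1 s5=1 s4=1 s1=0 s3=0 s0=1 clk=0
  Δ1: clk:0→1
  Δ2: s5:1→0, s3:0→1
  Δ3: s4:1→0
  Δ4: s1:0→1
  (4Δ to stable)
t=11 Δ0: s2=1 s5=0 s4=0 s1=1 s3=1 s0=1 clk=1
  Δ1: clk:1→0
  (1Δ to stable)
t=12 Δ0: s2=1 s5=0 s4=0 s1=1 s3=1 s0=1 clk=0
  Δ1: clk:0→1
  Δ2: s5:0→1, s3:1→0
  Δ3: s4:0→1
  Δ4: s1:1→0
  (4Δ to stable)
t=13 Δ0: s2=1 s5=1 s4=1 s1=0 s3=0 s0=1 clk=1
  Δ1: clk:1→0
  (1Δ to stable)
t=14 Δ0: s2=1 s5=1 s4=1 s1=0 s3=0 s0=1 clk=0
  Δ1: clk:0→1
  Δ2: s5:1→0, s3:0→1
  Δ3: s4:1→0
  Δ4: s1:0→1
  (4Δ to stable)
t=15 Δ0: s2=1 s5=0 s4=0 s1=1 s3=1 s0=1 clk=1
  Δ1: clk:1→0
  (1Δ to stable)
t=16 Δ0: s2=1 s5=0 s4=0 s1=1 s3=1 s0=1 clk=0
  Δ1: clk:0→1
  Δ2: s5:0→1, s3:1→0
  Δ3: s4:0→1
  Δ4: s1:1→0
  (4Δ to stable)
t=17 Δ0: s2=1 s5=1 s4=1 s1=0 s3=0 s0=1 clk=1
  Δ1: clk:1→0
  (1Δ to stable)

0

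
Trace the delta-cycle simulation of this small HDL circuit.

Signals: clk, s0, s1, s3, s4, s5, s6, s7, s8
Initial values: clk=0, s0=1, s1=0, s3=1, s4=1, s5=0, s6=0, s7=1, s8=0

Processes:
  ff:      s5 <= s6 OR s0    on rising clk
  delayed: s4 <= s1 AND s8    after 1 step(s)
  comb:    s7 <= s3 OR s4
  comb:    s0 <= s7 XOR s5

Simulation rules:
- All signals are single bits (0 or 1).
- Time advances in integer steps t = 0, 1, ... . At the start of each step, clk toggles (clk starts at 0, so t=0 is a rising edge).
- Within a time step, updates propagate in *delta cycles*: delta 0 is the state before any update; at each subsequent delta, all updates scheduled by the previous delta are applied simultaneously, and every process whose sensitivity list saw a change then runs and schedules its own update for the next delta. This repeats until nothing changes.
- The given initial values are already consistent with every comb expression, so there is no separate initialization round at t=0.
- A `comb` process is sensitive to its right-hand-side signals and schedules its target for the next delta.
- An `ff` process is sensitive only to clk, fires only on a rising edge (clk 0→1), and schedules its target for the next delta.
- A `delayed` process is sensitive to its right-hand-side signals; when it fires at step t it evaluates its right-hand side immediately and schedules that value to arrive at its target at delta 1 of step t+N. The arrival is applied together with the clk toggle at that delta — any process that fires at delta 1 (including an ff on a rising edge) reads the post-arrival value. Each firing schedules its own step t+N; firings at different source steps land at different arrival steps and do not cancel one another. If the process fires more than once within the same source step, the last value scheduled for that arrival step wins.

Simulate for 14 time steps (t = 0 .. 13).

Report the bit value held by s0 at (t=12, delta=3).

0

[bits: s8,s7,s3,s6,s0,s1,clk,s5,s4]
t=0: Δ0=011010001 Δ1=011010101 Δ2=011010111 Δ3=011000111 | 3Δ
t=1: Δ0=011000111 Δ1=011000011 | 1Δ
t=2: Δ0=011000011 Δ1=011000111 Δ2=011000101 Δ3=011010101 | 3Δ
t=3: Δ0=011010101 Δ1=011010001 | 1Δ
t=4: Δ0=011010001 Δ1=011010101 Δ2=011010111 Δ3=011000111 | 3Δ
t=5: Δ0=011000111 Δ1=011000011 | 1Δ
t=6: Δ0=011000011 Δ1=011000111 Δ2=011000101 Δ3=011010101 | 3Δ
t=7: Δ0=011010101 Δ1=011010001 | 1Δ
t=8: Δ0=011010001 Δ1=011010101 Δ2=011010111 Δ3=011000111 | 3Δ
t=9: Δ0=011000111 Δ1=011000011 | 1Δ
t=10: Δ0=011000011 Δ1=011000111 Δ2=011000101 Δ3=011010101 | 3Δ
t=11: Δ0=011010101 Δ1=011010001 | 1Δ
t=12: Δ0=011010001 Δ1=011010101 Δ2=011010111 Δ3=011000111 | 3Δ
t=13: Δ0=011000111 Δ1=011000011 | 1Δ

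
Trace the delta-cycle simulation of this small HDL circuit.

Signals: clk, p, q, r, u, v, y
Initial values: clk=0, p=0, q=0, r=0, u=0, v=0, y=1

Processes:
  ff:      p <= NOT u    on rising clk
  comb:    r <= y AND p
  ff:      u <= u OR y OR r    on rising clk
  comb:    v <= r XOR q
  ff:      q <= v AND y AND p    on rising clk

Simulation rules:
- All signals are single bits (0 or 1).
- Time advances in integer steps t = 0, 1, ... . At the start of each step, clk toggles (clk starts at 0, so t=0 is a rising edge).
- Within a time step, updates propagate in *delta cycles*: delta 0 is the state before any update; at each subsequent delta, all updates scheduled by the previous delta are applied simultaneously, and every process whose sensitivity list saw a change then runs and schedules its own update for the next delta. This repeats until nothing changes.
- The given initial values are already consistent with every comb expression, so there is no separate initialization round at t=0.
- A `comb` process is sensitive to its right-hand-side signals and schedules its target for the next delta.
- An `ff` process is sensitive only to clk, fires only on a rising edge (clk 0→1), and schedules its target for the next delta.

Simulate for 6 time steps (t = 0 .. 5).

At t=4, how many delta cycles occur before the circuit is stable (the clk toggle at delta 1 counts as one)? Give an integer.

3

t0.Δ0 q=0 clk=0 y=1 p=0 u=0 r=0 v=0
t0.Δ1 q=0 clk=1 y=1 p=0 u=0 r=0 v=0
t0.Δ2 q=0 clk=1 y=1 p=1 u=1 r=0 v=0
t0.Δ3 q=0 clk=1 y=1 p=1 u=1 r=1 v=0
t0.Δ4 q=0 clk=1 y=1 p=1 u=1 r=1 v=1
t1.Δ0 q=0 clk=1 y=1 p=1 u=1 r=1 v=1
t1.Δ1 q=0 clk=0 y=1 p=1 u=1 r=1 v=1
t2.Δ0 q=0 clk=0 y=1 p=1 u=1 r=1 v=1
t2.Δ1 q=0 clk=1 y=1 p=1 u=1 r=1 v=1
t2.Δ2 q=1 clk=1 y=1 p=0 u=1 r=1 v=1
t2.Δ3 q=1 clk=1 y=1 p=0 u=1 r=0 v=0
t2.Δ4 q=1 clk=1 y=1 p=0 u=1 r=0 v=1
t3.Δ0 q=1 clk=1 y=1 p=0 u=1 r=0 v=1
t3.Δ1 q=1 clk=0 y=1 p=0 u=1 r=0 v=1
t4.Δ0 q=1 clk=0 y=1 p=0 u=1 r=0 v=1
t4.Δ1 q=1 clk=1 y=1 p=0 u=1 r=0 v=1
t4.Δ2 q=0 clk=1 y=1 p=0 u=1 r=0 v=1
t4.Δ3 q=0 clk=1 y=1 p=0 u=1 r=0 v=0
t5.Δ0 q=0 clk=1 y=1 p=0 u=1 r=0 v=0
t5.Δ1 q=0 clk=0 y=1 p=0 u=1 r=0 v=0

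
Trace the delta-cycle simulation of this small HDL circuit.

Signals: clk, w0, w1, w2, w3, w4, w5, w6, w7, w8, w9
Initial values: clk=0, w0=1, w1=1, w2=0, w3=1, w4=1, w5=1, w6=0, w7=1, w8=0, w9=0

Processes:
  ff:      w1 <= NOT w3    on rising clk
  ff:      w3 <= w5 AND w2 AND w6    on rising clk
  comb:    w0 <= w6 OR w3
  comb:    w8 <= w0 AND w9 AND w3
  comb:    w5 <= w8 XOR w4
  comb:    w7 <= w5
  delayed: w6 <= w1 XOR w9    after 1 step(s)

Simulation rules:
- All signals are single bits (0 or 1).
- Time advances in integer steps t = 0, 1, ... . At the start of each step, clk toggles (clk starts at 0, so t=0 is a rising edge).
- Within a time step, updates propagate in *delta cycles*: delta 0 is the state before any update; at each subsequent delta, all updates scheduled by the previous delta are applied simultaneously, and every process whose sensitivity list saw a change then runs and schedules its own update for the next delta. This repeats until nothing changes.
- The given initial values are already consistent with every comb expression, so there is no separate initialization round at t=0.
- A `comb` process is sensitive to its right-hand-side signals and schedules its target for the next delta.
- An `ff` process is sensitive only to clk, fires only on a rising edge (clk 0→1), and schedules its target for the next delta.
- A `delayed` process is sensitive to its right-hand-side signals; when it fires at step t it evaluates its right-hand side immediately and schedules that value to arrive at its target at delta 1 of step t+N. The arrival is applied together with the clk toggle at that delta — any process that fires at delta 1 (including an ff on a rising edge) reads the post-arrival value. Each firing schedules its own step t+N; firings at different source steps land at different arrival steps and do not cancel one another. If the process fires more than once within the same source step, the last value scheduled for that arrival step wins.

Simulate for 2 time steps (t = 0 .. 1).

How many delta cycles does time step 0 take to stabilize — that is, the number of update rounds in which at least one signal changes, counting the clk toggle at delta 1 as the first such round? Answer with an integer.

t0.Δ0 w5=1 w8=0 clk=0 w2=0 w3=1 w7=1 w1=1 w9=0 w6=0 w4=1 w0=1
t0.Δ1 w5=1 w8=0 clk=1 w2=0 w3=1 w7=1 w1=1 w9=0 w6=0 w4=1 w0=1
t0.Δ2 w5=1 w8=0 clk=1 w2=0 w3=0 w7=1 w1=0 w9=0 w6=0 w4=1 w0=1
t0.Δ3 w5=1 w8=0 clk=1 w2=0 w3=0 w7=1 w1=0 w9=0 w6=0 w4=1 w0=0
t1.Δ0 w5=1 w8=0 clk=1 w2=0 w3=0 w7=1 w1=0 w9=0 w6=0 w4=1 w0=0
t1.Δ1 w5=1 w8=0 clk=0 w2=0 w3=0 w7=1 w1=0 w9=0 w6=0 w4=1 w0=0

3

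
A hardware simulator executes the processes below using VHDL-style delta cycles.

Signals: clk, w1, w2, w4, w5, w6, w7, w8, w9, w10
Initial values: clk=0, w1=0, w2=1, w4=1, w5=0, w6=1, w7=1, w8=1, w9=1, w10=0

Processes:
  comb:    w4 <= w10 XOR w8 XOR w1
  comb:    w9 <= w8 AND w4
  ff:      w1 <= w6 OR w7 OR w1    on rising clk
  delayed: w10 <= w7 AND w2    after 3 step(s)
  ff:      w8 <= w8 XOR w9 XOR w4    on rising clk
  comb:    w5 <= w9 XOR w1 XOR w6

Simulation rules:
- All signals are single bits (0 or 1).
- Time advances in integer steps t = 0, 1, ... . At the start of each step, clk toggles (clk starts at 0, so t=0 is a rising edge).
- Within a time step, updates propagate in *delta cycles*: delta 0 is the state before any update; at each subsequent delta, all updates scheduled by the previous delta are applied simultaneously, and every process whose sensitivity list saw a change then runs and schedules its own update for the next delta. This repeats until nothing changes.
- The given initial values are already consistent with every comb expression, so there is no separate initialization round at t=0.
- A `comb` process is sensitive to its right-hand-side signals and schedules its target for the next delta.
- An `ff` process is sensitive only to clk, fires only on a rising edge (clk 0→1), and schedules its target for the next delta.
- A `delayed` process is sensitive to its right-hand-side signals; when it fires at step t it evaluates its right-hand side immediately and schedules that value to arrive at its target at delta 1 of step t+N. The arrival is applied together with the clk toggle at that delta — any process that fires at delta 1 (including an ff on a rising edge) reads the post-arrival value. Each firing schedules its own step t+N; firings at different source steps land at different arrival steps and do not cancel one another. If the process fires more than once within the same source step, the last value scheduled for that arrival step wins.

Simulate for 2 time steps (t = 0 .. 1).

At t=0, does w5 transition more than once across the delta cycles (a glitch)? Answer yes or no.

yes

t=0 Δ0: clk=0 w9=1 w5=0 w7=1 w2=1 w8=1 w10=0 w6=1 w4=1 w1=0
  Δ1: clk:0→1
  Δ2: w1:0→1
  Δ3: w5:0→1, w4:1→0
  Δ4: w9:1→0
  Δ5: w5:1→0
  (5Δ to stable)
t=1 Δ0: clk=1 w9=0 w5=0 w7=1 w2=1 w8=1 w10=0 w6=1 w4=0 w1=1
  Δ1: clk:1→0
  (1Δ to stable)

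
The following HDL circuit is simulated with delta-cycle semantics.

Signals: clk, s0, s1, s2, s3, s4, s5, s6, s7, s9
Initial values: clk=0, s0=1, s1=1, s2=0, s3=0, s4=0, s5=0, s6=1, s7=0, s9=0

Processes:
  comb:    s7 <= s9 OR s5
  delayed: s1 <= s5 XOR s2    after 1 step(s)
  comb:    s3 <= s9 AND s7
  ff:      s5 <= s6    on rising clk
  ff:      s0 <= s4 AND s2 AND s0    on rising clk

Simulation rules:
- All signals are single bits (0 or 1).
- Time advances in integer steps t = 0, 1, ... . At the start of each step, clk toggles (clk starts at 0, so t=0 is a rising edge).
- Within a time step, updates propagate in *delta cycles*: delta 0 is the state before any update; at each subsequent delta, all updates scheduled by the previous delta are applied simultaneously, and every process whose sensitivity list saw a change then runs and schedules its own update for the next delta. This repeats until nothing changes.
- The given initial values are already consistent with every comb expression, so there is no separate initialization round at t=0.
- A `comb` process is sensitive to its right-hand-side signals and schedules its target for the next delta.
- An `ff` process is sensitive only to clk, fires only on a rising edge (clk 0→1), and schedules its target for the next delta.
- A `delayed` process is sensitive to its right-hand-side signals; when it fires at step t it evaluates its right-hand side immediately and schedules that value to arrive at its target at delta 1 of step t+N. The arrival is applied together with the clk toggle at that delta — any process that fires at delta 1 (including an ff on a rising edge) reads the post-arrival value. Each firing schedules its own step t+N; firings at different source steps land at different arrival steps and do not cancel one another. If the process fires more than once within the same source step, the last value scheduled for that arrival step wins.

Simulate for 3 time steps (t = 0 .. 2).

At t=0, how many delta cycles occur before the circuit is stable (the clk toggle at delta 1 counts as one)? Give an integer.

3

t=0 Δ0: s4=0 s1=1 s0=1 s9=0 s7=0 s5=0 clk=0 s3=0 s2=0 s6=1
  Δ1: clk:0→1
  Δ2: s0:1→0, s5:0→1
  Δ3: s7:0→1
  (3Δ to stable)
t=1 Δ0: s4=0 s1=1 s0=0 s9=0 s7=1 s5=1 clk=1 s3=0 s2=0 s6=1
  Δ1: clk:1→0
  (1Δ to stable)
t=2 Δ0: s4=0 s1=1 s0=0 s9=0 s7=1 s5=1 clk=0 s3=0 s2=0 s6=1
  Δ1: clk:0→1
  (1Δ to stable)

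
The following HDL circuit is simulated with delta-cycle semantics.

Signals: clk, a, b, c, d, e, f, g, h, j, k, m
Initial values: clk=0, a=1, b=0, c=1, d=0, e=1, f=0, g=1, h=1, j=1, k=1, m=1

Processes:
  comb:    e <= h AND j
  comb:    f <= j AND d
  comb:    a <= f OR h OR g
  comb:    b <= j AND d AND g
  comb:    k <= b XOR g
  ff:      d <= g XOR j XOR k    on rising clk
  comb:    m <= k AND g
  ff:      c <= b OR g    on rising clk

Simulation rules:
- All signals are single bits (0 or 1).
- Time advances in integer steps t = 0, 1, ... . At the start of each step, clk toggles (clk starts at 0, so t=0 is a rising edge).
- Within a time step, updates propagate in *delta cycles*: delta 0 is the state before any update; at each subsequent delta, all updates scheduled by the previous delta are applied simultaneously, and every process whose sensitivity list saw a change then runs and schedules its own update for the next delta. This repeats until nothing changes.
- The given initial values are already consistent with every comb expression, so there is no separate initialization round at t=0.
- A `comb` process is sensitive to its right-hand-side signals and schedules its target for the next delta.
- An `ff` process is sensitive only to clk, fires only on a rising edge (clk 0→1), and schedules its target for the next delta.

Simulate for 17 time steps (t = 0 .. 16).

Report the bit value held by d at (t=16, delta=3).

t=0 Δ0: j=1 m=1 g=1 c=1 h=1 d=0 a=1 b=0 k=1 clk=0 e=1 f=0
  Δ1: clk:0→1
  Δ2: d:0→1
  Δ3: b:0→1, f:0→1
  Δ4: k:1→0
  Δ5: m:1→0
  (5Δ to stable)
t=1 Δ0: j=1 m=0 g=1 c=1 h=1 d=1 a=1 b=1 k=0 clk=1 e=1 f=1
  Δ1: clk:1→0
  (1Δ to stable)
t=2 Δ0: j=1 m=0 g=1 c=1 h=1 d=1 a=1 b=1 k=0 clk=0 e=1 f=1
  Δ1: clk:0→1
  Δ2: d:1→0
  Δ3: b:1→0, f:1→0
  Δ4: k:0→1
  Δ5: m:0→1
  (5Δ to stable)
t=3 Δ0: j=1 m=1 g=1 c=1 h=1 d=0 a=1 b=0 k=1 clk=1 e=1 f=0
  Δ1: clk:1→0
  (1Δ to stable)
t=4 Δ0: j=1 m=1 g=1 c=1 h=1 d=0 a=1 b=0 k=1 clk=0 e=1 f=0
  Δ1: clk:0→1
  Δ2: d:0→1
  Δ3: b:0→1, f:0→1
  Δ4: k:1→0
  Δ5: m:1→0
  (5Δ to stable)
t=5 Δ0: j=1 m=0 g=1 c=1 h=1 d=1 a=1 b=1 k=0 clk=1 e=1 f=1
  Δ1: clk:1→0
  (1Δ to stable)
t=6 Δ0: j=1 m=0 g=1 c=1 h=1 d=1 a=1 b=1 k=0 clk=0 e=1 f=1
  Δ1: clk:0→1
  Δ2: d:1→0
  Δ3: b:1→0, f:1→0
  Δ4: k:0→1
  Δ5: m:0→1
  (5Δ to stable)
t=7 Δ0: j=1 m=1 g=1 c=1 h=1 d=0 a=1 b=0 k=1 clk=1 e=1 f=0
  Δ1: clk:1→0
  (1Δ to stable)
t=8 Δ0: j=1 m=1 g=1 c=1 h=1 d=0 a=1 b=0 k=1 clk=0 e=1 f=0
  Δ1: clk:0→1
  Δ2: d:0→1
  Δ3: b:0→1, f:0→1
  Δ4: k:1→0
  Δ5: m:1→0
  (5Δ to stable)
t=9 Δ0: j=1 m=0 g=1 c=1 h=1 d=1 a=1 b=1 k=0 clk=1 e=1 f=1
  Δ1: clk:1→0
  (1Δ to stable)
t=10 Δ0: j=1 m=0 g=1 c=1 h=1 d=1 a=1 b=1 k=0 clk=0 e=1 f=1
  Δ1: clk:0→1
  Δ2: d:1→0
  Δ3: b:1→0, f:1→0
  Δ4: k:0→1
  Δ5: m:0→1
  (5Δ to stable)
t=11 Δ0: j=1 m=1 g=1 c=1 h=1 d=0 a=1 b=0 k=1 clk=1 e=1 f=0
  Δ1: clk:1→0
  (1Δ to stable)
t=12 Δ0: j=1 m=1 g=1 c=1 h=1 d=0 a=1 b=0 k=1 clk=0 e=1 f=0
  Δ1: clk:0→1
  Δ2: d:0→1
  Δ3: b:0→1, f:0→1
  Δ4: k:1→0
  Δ5: m:1→0
  (5Δ to stable)
t=13 Δ0: j=1 m=0 g=1 c=1 h=1 d=1 a=1 b=1 k=0 clk=1 e=1 f=1
  Δ1: clk:1→0
  (1Δ to stable)
t=14 Δ0: j=1 m=0 g=1 c=1 h=1 d=1 a=1 b=1 k=0 clk=0 e=1 f=1
  Δ1: clk:0→1
  Δ2: d:1→0
  Δ3: b:1→0, f:1→0
  Δ4: k:0→1
  Δ5: m:0→1
  (5Δ to stable)
t=15 Δ0: j=1 m=1 g=1 c=1 h=1 d=0 a=1 b=0 k=1 clk=1 e=1 f=0
  Δ1: clk:1→0
  (1Δ to stable)
t=16 Δ0: j=1 m=1 g=1 c=1 h=1 d=0 a=1 b=0 k=1 clk=0 e=1 f=0
  Δ1: clk:0→1
  Δ2: d:0→1
  Δ3: b:0→1, f:0→1
  Δ4: k:1→0
  Δ5: m:1→0
  (5Δ to stable)

1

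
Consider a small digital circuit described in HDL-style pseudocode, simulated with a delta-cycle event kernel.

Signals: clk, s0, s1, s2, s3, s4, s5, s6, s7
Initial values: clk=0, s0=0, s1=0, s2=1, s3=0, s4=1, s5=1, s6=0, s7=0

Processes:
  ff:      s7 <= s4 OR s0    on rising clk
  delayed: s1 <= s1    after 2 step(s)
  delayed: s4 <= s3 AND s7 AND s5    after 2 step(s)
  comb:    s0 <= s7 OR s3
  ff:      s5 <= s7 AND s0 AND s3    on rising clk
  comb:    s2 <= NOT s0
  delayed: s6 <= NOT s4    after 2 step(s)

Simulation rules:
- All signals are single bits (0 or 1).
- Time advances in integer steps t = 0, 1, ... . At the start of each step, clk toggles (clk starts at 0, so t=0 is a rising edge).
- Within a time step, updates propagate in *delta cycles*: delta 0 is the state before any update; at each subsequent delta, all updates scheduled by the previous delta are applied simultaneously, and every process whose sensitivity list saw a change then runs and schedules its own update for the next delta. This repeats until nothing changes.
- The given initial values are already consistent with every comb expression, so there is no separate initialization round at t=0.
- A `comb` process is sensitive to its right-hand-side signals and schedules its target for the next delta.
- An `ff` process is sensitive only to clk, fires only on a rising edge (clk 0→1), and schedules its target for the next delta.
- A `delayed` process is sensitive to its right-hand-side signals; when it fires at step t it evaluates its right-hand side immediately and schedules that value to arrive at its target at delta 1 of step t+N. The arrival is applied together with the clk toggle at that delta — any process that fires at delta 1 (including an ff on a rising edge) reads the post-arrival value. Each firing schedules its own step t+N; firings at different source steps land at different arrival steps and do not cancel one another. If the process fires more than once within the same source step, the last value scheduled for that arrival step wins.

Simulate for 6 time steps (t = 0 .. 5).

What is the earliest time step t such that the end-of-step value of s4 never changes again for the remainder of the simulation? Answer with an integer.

2

[bits: s7,s2,s3,s6,s4,s5,clk,s1,s0]
t=0: Δ0=010011000 Δ1=010011100 Δ2=110010100 Δ3=110010101 Δ4=100010101 | 4Δ
t=1: Δ0=100010101 Δ1=100010001 | 1Δ
t=2: Δ0=100010001 Δ1=100000101 | 1Δ
t=3: Δ0=100000101 Δ1=100000001 | 1Δ
t=4: Δ0=100000001 Δ1=100100101 | 1Δ
t=5: Δ0=100100101 Δ1=100100001 | 1Δ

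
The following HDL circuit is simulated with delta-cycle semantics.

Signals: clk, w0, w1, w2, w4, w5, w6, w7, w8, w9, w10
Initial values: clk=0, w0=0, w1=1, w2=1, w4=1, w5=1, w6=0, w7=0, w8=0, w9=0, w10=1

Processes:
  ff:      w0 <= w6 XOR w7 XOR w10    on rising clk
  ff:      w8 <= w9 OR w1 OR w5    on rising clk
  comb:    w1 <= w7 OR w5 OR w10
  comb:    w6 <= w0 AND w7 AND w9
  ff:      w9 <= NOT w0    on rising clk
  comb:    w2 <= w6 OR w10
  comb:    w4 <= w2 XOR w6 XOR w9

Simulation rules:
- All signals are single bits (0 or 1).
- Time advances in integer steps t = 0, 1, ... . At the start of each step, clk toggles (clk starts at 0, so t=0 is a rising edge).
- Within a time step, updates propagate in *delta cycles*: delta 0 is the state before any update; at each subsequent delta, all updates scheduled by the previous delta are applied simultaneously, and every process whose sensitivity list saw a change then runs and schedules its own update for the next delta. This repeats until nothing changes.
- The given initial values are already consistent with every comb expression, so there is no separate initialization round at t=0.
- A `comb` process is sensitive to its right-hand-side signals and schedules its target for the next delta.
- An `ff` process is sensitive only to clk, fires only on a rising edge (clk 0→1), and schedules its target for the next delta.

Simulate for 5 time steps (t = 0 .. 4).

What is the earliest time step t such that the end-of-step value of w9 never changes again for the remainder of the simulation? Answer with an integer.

2

[bits: w10,w5,w9,w8,w7,w6,w1,w0,clk,w4,w2]
t=0: Δ0=11000010011 Δ1=11000010111 Δ2=11110011111 Δ3=11110011101 | 3Δ
t=1: Δ0=11110011101 Δ1=11110011001 | 1Δ
t=2: Δ0=11110011001 Δ1=11110011101 Δ2=11010011101 Δ3=11010011111 | 3Δ
t=3: Δ0=11010011111 Δ1=11010011011 | 1Δ
t=4: Δ0=11010011011 Δ1=11010011111 | 1Δ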